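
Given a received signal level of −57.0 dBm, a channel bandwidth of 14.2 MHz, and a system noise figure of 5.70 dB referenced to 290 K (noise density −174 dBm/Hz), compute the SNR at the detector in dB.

39.8 dB

Noise floor: N = −174 + 10 log₁₀(B) + NF
10 log₁₀(1.42×10⁷) = 71.52 dB
N = −174 + 71.52 + 5.70 = −96.78 dBm
SNR = P_sig − N = −57.0 − (−96.78) = 39.78 dB → 39.8 dB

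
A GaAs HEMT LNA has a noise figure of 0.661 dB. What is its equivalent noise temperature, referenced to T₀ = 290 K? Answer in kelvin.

F = 10^(0.661/10) = 1.16439
T_e = (F − 1)·T₀ = (1.16439 − 1) × 290 = 47.7 K

47.7 K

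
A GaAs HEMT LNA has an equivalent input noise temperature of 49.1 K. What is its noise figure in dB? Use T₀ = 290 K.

0.679 dB

F = 1 + T_e/T₀ = 1 + 49.1/290 = 1.16931
NF = 10 log₁₀(1.16931) = 0.679 dB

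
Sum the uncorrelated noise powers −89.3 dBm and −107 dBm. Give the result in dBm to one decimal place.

−89.2 dBm

Convert to linear, add, convert back:
P₁ = 1.17×10⁻¹² W, P₂ = 2.00×10⁻¹⁴ W
P_tot = 1.19×10⁻¹² W → 10 log₁₀(P_tot / 10⁻³) = −89.2 dBm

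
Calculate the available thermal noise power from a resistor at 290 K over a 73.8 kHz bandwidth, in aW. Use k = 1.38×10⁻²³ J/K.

P_n = kTB = 1.38×10⁻²³ × 290 × 7.38×10⁴ = 2.95×10⁻¹⁶ W = 295 aW

295 aW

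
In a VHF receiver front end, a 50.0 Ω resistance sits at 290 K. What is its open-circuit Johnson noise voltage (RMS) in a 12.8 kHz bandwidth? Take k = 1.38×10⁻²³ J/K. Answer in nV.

101 nV

V_n = √(4kTRB)
4kTRB = 4 × 1.38×10⁻²³ × 290 × 5.00×10¹ × 1.28×10⁴ = 1.02×10⁻¹⁴ V²
V_n = √(1.02×10⁻¹⁴) = 1.01×10⁻⁷ V = 101 nV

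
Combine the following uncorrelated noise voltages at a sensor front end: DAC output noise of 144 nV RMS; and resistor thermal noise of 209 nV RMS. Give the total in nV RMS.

254 nV

Uncorrelated sources add in power (mean-square): V_tot = √(ΣV_i²)
V_tot = √[(1.44×10⁻⁷)² + (2.09×10⁻⁷)²] = 2.54×10⁻⁷ V = 254 nV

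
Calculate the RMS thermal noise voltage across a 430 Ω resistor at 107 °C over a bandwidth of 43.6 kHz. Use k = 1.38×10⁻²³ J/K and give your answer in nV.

627 nV

T = 107 °C + 273.15 = 380.15 K
V_n = √(4kTRB)
4kTRB = 4 × 1.38×10⁻²³ × 380.15 × 4.30×10² × 4.36×10⁴ = 3.93×10⁻¹³ V²
V_n = √(3.93×10⁻¹³) = 6.27×10⁻⁷ V = 627 nV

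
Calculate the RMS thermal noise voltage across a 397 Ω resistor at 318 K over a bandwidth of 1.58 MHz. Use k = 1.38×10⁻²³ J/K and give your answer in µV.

3.32 µV

V_n = √(4kTRB)
4kTRB = 4 × 1.38×10⁻²³ × 318 × 3.97×10² × 1.58×10⁶ = 1.10×10⁻¹¹ V²
V_n = √(1.10×10⁻¹¹) = 3.32×10⁻⁶ V = 3.32 µV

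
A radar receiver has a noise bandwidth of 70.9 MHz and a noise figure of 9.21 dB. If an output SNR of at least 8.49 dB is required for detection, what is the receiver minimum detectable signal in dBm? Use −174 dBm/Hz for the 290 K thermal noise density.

−77.8 dBm

Sensitivity = −174 + 10 log₁₀(B) + NF + SNR_min
= −174 + 78.51 + 9.21 + 8.49
= −77.79 dBm → −77.8 dBm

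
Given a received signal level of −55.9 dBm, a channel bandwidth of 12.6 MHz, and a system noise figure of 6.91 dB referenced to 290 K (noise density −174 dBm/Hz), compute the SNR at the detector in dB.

40.2 dB

Noise floor: N = −174 + 10 log₁₀(B) + NF
10 log₁₀(1.26×10⁷) = 71 dB
N = −174 + 71 + 6.91 = −96.09 dBm
SNR = P_sig − N = −55.9 − (−96.09) = 40.19 dB → 40.2 dB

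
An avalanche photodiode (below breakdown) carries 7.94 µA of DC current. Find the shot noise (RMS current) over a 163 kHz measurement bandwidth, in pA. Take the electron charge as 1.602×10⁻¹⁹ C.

I_n = √(2qI·B)
2qI·B = 2 × 1.602×10⁻¹⁹ × 7.94×10⁻⁶ × 1.63×10⁵ = 4.15×10⁻¹⁹ A²
I_n = √(4.15×10⁻¹⁹) = 6.44×10⁻¹⁰ A = 644 pA

644 pA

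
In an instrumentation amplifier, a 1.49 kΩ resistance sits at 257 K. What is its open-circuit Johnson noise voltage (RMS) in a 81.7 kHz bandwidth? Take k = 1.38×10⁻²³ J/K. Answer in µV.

V_n = √(4kTRB)
4kTRB = 4 × 1.38×10⁻²³ × 257 × 1.49×10³ × 8.17×10⁴ = 1.73×10⁻¹² V²
V_n = √(1.73×10⁻¹²) = 1.31×10⁻⁶ V = 1.31 µV

1.31 µV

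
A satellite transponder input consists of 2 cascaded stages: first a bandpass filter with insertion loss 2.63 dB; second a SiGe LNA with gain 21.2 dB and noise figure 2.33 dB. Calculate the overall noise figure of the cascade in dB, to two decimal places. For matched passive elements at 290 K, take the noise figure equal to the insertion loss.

4.96 dB

Convert to linear (a loss of L dB is a gain of −L dB): F_i = 10^(NF_i/10), G_i = 10^(G_i,dB/10)
  Stage 1: F_1 = 10^(2.63/10) = 1.832, G_1 = 10^(−2.63/10) = 0.5458
  Stage 2: F_2 = 10^(2.33/10) = 1.710, G_2 = 10^(21.2/10) = 131.8
Friis cascade:
  F = 1.832 + (1.710 − 1)/0.5458 = 3.133
NF = 10 log₁₀(3.133) = 4.96 dB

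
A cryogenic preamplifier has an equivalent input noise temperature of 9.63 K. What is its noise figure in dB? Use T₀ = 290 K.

0.142 dB

F = 1 + T_e/T₀ = 1 + 9.63/290 = 1.03321
NF = 10 log₁₀(1.03321) = 0.142 dB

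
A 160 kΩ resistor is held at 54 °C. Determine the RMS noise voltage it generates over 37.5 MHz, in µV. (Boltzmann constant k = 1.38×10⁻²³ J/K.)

329 µV

T = 54 °C + 273.15 = 327.15 K
V_n = √(4kTRB)
4kTRB = 4 × 1.38×10⁻²³ × 327.15 × 1.60×10⁵ × 3.75×10⁷ = 1.08×10⁻⁷ V²
V_n = √(1.08×10⁻⁷) = 3.29×10⁻⁴ V = 329 µV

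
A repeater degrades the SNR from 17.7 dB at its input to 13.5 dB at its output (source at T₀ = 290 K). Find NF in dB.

NF (dB) = SNR_in(dB) − SNR_out(dB) when the source is at T₀
NF = 17.7 − 13.5 = 4.2 dB

4.2 dB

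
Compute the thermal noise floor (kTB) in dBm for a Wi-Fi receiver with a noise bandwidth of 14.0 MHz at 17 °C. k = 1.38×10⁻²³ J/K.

−102.5 dBm

T = 17 °C + 273.15 = 290.15 K
P_n = kTB = 1.38×10⁻²³ × 290.15 × 1.40×10⁷ = 5.61×10⁻¹⁴ W
In dBm: 10 log₁₀(5.61×10⁻¹⁴ / 10⁻³) = −102.5 dBm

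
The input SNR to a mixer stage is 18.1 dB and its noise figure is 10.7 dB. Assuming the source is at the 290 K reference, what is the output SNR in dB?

7.4 dB

By definition F = SNR_in/SNR_out, so in dB: SNR_out = SNR_in − NF
SNR_out = 18.1 − 10.7 = 7.4 dB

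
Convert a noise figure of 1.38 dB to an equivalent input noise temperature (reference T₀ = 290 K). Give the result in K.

108 K

F = 10^(1.38/10) = 1.37404
T_e = (F − 1)·T₀ = (1.37404 − 1) × 290 = 108 K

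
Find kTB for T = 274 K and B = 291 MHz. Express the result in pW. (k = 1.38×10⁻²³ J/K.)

P_n = kTB = 1.38×10⁻²³ × 274 × 2.91×10⁸ = 1.10×10⁻¹² W = 1.10 pW

1.10 pW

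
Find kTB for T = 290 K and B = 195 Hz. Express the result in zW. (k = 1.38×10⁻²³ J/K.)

780 zW

P_n = kTB = 1.38×10⁻²³ × 290 × 1.95×10² = 7.80×10⁻¹⁹ W = 780 zW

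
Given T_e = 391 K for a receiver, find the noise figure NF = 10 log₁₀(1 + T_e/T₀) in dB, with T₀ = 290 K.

F = 1 + T_e/T₀ = 1 + 391/290 = 2.34828
NF = 10 log₁₀(2.34828) = 3.71 dB

3.71 dB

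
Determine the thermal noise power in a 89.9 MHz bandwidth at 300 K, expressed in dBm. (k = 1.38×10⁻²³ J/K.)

P_n = kTB = 1.38×10⁻²³ × 300 × 8.99×10⁷ = 3.72×10⁻¹³ W
In dBm: 10 log₁₀(3.72×10⁻¹³ / 10⁻³) = −94.3 dBm

−94.3 dBm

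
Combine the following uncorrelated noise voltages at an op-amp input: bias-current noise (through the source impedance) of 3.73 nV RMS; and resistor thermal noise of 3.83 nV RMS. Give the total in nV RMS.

5.35 nV

Uncorrelated sources add in power (mean-square): V_tot = √(ΣV_i²)
V_tot = √[(3.73×10⁻⁹)² + (3.83×10⁻⁹)²] = 5.35×10⁻⁹ V = 5.35 nV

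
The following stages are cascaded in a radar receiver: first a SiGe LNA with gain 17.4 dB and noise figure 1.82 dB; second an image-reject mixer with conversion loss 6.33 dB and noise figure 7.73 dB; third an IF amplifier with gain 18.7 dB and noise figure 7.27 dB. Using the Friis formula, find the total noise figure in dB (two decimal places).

2.90 dB

Convert to linear (a loss of L dB is a gain of −L dB): F_i = 10^(NF_i/10), G_i = 10^(G_i,dB/10)
  Stage 1: F_1 = 10^(1.82/10) = 1.521, G_1 = 10^(17.4/10) = 54.95
  Stage 2: F_2 = 10^(7.73/10) = 5.929, G_2 = 10^(−6.33/10) = 0.2328
  Stage 3: F_3 = 10^(7.27/10) = 5.333, G_3 = 10^(18.7/10) = 74.13
Friis cascade:
  F = 1.521 + (5.929 − 1)/54.95 + (5.333 − 1)/12.79 = 1.949
NF = 10 log₁₀(1.949) = 2.90 dB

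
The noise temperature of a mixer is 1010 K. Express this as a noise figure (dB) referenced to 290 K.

F = 1 + T_e/T₀ = 1 + 1010/290 = 4.48276
NF = 10 log₁₀(4.48276) = 6.52 dB

6.52 dB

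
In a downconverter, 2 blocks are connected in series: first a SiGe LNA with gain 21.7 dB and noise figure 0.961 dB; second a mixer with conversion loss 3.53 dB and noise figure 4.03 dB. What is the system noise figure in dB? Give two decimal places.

1.00 dB

Convert to linear (a loss of L dB is a gain of −L dB): F_i = 10^(NF_i/10), G_i = 10^(G_i,dB/10)
  Stage 1: F_1 = 10^(0.961/10) = 1.248, G_1 = 10^(21.7/10) = 147.9
  Stage 2: F_2 = 10^(4.03/10) = 2.529, G_2 = 10^(−3.53/10) = 0.4436
Friis cascade:
  F = 1.248 + (2.529 − 1)/147.9 = 1.258
NF = 10 log₁₀(1.258) = 1.00 dB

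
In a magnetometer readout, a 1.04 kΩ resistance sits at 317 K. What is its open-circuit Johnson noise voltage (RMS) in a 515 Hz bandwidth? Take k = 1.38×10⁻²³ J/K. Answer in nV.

96.8 nV

V_n = √(4kTRB)
4kTRB = 4 × 1.38×10⁻²³ × 317 × 1.04×10³ × 5.15×10² = 9.37×10⁻¹⁵ V²
V_n = √(9.37×10⁻¹⁵) = 9.68×10⁻⁸ V = 96.8 nV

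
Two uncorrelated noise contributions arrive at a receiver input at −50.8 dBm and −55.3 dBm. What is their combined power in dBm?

Convert to linear, add, convert back:
P₁ = 8.32×10⁻⁹ W, P₂ = 2.95×10⁻⁹ W
P_tot = 1.13×10⁻⁸ W → 10 log₁₀(P_tot / 10⁻³) = −49.5 dBm

−49.5 dBm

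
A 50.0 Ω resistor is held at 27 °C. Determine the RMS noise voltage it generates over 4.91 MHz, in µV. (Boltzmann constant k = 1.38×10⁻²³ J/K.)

2.02 µV

T = 27 °C + 273.15 = 300.15 K
V_n = √(4kTRB)
4kTRB = 4 × 1.38×10⁻²³ × 300.15 × 5.00×10¹ × 4.91×10⁶ = 4.07×10⁻¹² V²
V_n = √(4.07×10⁻¹²) = 2.02×10⁻⁶ V = 2.02 µV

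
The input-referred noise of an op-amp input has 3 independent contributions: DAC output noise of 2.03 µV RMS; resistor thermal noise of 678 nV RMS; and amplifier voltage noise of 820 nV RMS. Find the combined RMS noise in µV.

Uncorrelated sources add in power (mean-square): V_tot = √(ΣV_i²)
V_tot = √[(2.03×10⁻⁶)² + (6.78×10⁻⁷)² + (8.20×10⁻⁷)²] = 2.29×10⁻⁶ V = 2.29 µV

2.29 µV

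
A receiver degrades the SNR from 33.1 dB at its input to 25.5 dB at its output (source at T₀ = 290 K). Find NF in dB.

NF (dB) = SNR_in(dB) − SNR_out(dB) when the source is at T₀
NF = 33.1 − 25.5 = 7.6 dB

7.6 dB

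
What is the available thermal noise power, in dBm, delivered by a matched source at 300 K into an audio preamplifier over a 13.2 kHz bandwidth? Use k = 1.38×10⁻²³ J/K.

P_n = kTB = 1.38×10⁻²³ × 300 × 1.32×10⁴ = 5.46×10⁻¹⁷ W
In dBm: 10 log₁₀(5.46×10⁻¹⁷ / 10⁻³) = −132.6 dBm

−132.6 dBm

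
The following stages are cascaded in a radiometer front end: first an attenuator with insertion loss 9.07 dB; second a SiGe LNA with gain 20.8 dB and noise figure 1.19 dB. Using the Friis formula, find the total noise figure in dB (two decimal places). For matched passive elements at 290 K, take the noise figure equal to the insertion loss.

10.26 dB

Convert to linear (a loss of L dB is a gain of −L dB): F_i = 10^(NF_i/10), G_i = 10^(G_i,dB/10)
  Stage 1: F_1 = 10^(9.07/10) = 8.072, G_1 = 10^(−9.07/10) = 0.1239
  Stage 2: F_2 = 10^(1.19/10) = 1.315, G_2 = 10^(20.8/10) = 120.2
Friis cascade:
  F = 8.072 + (1.315 − 1)/0.1239 = 10.62
NF = 10 log₁₀(10.62) = 10.26 dB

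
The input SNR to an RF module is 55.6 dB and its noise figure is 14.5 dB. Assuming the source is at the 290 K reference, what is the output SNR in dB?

41.1 dB

By definition F = SNR_in/SNR_out, so in dB: SNR_out = SNR_in − NF
SNR_out = 55.6 − 14.5 = 41.1 dB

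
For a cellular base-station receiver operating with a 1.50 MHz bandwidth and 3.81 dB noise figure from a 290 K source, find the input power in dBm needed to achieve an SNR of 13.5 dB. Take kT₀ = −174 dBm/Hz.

Sensitivity = −174 + 10 log₁₀(B) + NF + SNR_min
= −174 + 61.76 + 3.81 + 13.5
= −94.93 dBm → −94.9 dBm

−94.9 dBm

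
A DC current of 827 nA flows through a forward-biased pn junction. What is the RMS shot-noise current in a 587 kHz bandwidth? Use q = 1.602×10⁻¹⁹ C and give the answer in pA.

394 pA

I_n = √(2qI·B)
2qI·B = 2 × 1.602×10⁻¹⁹ × 8.27×10⁻⁷ × 5.87×10⁵ = 1.56×10⁻¹⁹ A²
I_n = √(1.56×10⁻¹⁹) = 3.94×10⁻¹⁰ A = 394 pA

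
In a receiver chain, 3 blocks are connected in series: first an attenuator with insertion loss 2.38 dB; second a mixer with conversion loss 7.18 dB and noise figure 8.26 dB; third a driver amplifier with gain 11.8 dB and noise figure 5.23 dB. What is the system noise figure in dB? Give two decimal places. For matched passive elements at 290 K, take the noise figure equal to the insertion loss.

15.14 dB

Convert to linear (a loss of L dB is a gain of −L dB): F_i = 10^(NF_i/10), G_i = 10^(G_i,dB/10)
  Stage 1: F_1 = 10^(2.38/10) = 1.730, G_1 = 10^(−2.38/10) = 0.5781
  Stage 2: F_2 = 10^(8.26/10) = 6.699, G_2 = 10^(−7.18/10) = 0.1914
  Stage 3: F_3 = 10^(5.23/10) = 3.334, G_3 = 10^(11.8/10) = 15.14
Friis cascade:
  F = 1.730 + (6.699 − 1)/0.5781 + (3.334 − 1)/0.1107 = 32.68
NF = 10 log₁₀(32.68) = 15.14 dB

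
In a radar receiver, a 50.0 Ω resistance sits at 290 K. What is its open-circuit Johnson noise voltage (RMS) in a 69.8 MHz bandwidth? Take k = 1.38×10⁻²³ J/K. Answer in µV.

V_n = √(4kTRB)
4kTRB = 4 × 1.38×10⁻²³ × 290 × 5.00×10¹ × 6.98×10⁷ = 5.59×10⁻¹¹ V²
V_n = √(5.59×10⁻¹¹) = 7.47×10⁻⁶ V = 7.47 µV

7.47 µV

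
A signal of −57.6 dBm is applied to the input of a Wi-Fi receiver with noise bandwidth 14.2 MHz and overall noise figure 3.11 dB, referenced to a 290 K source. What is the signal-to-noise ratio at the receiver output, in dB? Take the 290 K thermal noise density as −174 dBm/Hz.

Noise floor: N = −174 + 10 log₁₀(B) + NF
10 log₁₀(1.42×10⁷) = 71.52 dB
N = −174 + 71.52 + 3.11 = −99.37 dBm
SNR = P_sig − N = −57.6 − (−99.37) = 41.77 dB → 41.8 dB

41.8 dB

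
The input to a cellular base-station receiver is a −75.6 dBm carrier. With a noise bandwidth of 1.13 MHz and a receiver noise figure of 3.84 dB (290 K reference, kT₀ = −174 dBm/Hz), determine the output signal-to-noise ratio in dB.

34.0 dB

Noise floor: N = −174 + 10 log₁₀(B) + NF
10 log₁₀(1.13×10⁶) = 60.53 dB
N = −174 + 60.53 + 3.84 = −109.63 dBm
SNR = P_sig − N = −75.6 − (−109.63) = 34.03 dB → 34.0 dB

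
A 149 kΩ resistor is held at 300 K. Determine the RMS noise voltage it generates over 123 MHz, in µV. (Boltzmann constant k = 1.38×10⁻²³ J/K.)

V_n = √(4kTRB)
4kTRB = 4 × 1.38×10⁻²³ × 300 × 1.49×10⁵ × 1.23×10⁸ = 3.03×10⁻⁷ V²
V_n = √(3.03×10⁻⁷) = 5.51×10⁻⁴ V = 551 µV

551 µV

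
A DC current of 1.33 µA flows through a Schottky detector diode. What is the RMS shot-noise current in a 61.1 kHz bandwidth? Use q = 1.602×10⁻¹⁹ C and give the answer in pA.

161 pA

I_n = √(2qI·B)
2qI·B = 2 × 1.602×10⁻¹⁹ × 1.33×10⁻⁶ × 6.11×10⁴ = 2.60×10⁻²⁰ A²
I_n = √(2.60×10⁻²⁰) = 1.61×10⁻¹⁰ A = 161 pA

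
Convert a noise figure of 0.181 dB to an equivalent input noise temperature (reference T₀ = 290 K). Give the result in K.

F = 10^(0.181/10) = 1.04256
T_e = (F − 1)·T₀ = (1.04256 − 1) × 290 = 12.3 K

12.3 K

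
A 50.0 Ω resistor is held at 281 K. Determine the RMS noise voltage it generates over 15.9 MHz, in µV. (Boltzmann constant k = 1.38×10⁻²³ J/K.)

V_n = √(4kTRB)
4kTRB = 4 × 1.38×10⁻²³ × 281 × 5.00×10¹ × 1.59×10⁷ = 1.23×10⁻¹¹ V²
V_n = √(1.23×10⁻¹¹) = 3.51×10⁻⁶ V = 3.51 µV

3.51 µV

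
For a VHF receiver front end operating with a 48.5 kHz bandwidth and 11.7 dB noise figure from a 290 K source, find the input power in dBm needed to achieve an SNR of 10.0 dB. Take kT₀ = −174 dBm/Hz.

−105.4 dBm

Sensitivity = −174 + 10 log₁₀(B) + NF + SNR_min
= −174 + 46.86 + 11.7 + 10.0
= −105.44 dBm → −105.4 dBm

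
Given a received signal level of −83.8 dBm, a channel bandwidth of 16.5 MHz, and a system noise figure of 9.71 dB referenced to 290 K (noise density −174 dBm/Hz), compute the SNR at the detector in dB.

Noise floor: N = −174 + 10 log₁₀(B) + NF
10 log₁₀(1.65×10⁷) = 72.17 dB
N = −174 + 72.17 + 9.71 = −92.12 dBm
SNR = P_sig − N = −83.8 − (−92.12) = 8.32 dB → 8.3 dB

8.3 dB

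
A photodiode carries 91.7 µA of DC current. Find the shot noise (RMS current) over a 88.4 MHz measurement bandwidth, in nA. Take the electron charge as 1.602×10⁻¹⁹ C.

51.0 nA

I_n = √(2qI·B)
2qI·B = 2 × 1.602×10⁻¹⁹ × 9.17×10⁻⁵ × 8.84×10⁷ = 2.60×10⁻¹⁵ A²
I_n = √(2.60×10⁻¹⁵) = 5.10×10⁻⁸ A = 51.0 nA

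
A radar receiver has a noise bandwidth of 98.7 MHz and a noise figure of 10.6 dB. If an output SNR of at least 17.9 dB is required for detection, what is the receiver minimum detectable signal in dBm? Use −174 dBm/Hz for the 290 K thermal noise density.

Sensitivity = −174 + 10 log₁₀(B) + NF + SNR_min
= −174 + 79.94 + 10.6 + 17.9
= −65.56 dBm → −65.6 dBm

−65.6 dBm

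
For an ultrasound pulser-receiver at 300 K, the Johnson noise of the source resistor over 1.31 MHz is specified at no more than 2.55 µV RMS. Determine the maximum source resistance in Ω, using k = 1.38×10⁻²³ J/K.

Johnson–Nyquist: V_n = √(4kTRB) ⇒ R = V_n² / (4kTB)
4kTB = 4 × 1.38×10⁻²³ × 300 × 1.31×10⁶ = 2.17×10⁻¹⁴
R = (2.55×10⁻⁶)² / 2.17×10⁻¹⁴ = 3.00×10² Ω = 300 Ω

300 Ω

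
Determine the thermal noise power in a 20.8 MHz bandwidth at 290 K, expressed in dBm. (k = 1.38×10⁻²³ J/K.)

−100.8 dBm

P_n = kTB = 1.38×10⁻²³ × 290 × 2.08×10⁷ = 8.32×10⁻¹⁴ W
In dBm: 10 log₁₀(8.32×10⁻¹⁴ / 10⁻³) = −100.8 dBm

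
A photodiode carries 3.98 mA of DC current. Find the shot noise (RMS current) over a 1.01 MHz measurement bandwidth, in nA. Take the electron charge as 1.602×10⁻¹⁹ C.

I_n = √(2qI·B)
2qI·B = 2 × 1.602×10⁻¹⁹ × 3.98×10⁻³ × 1.01×10⁶ = 1.29×10⁻¹⁵ A²
I_n = √(1.29×10⁻¹⁵) = 3.59×10⁻⁸ A = 35.9 nA

35.9 nA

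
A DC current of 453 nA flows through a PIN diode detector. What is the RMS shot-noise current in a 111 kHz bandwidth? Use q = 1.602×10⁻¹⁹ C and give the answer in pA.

127 pA

I_n = √(2qI·B)
2qI·B = 2 × 1.602×10⁻¹⁹ × 4.53×10⁻⁷ × 1.11×10⁵ = 1.61×10⁻²⁰ A²
I_n = √(1.61×10⁻²⁰) = 1.27×10⁻¹⁰ A = 127 pA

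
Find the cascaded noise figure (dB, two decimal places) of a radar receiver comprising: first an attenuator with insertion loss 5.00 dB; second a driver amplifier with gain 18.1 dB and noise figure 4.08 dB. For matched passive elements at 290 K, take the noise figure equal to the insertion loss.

9.08 dB

Convert to linear (a loss of L dB is a gain of −L dB): F_i = 10^(NF_i/10), G_i = 10^(G_i,dB/10)
  Stage 1: F_1 = 10^(5.00/10) = 3.162, G_1 = 10^(−5.00/10) = 0.3162
  Stage 2: F_2 = 10^(4.08/10) = 2.559, G_2 = 10^(18.1/10) = 64.57
Friis cascade:
  F = 3.162 + (2.559 − 1)/0.3162 = 8.091
NF = 10 log₁₀(8.091) = 9.08 dB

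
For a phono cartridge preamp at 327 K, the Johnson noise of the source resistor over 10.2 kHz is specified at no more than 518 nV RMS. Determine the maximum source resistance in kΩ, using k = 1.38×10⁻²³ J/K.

1.46 kΩ

Johnson–Nyquist: V_n = √(4kTRB) ⇒ R = V_n² / (4kTB)
4kTB = 4 × 1.38×10⁻²³ × 327 × 1.02×10⁴ = 1.84×10⁻¹⁶
R = (5.18×10⁻⁷)² / 1.84×10⁻¹⁶ = 1.46×10³ Ω = 1.46 kΩ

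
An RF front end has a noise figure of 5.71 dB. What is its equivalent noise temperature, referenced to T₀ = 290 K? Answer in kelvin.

F = 10^(5.71/10) = 3.72392
T_e = (F − 1)·T₀ = (3.72392 − 1) × 290 = 790 K

790 K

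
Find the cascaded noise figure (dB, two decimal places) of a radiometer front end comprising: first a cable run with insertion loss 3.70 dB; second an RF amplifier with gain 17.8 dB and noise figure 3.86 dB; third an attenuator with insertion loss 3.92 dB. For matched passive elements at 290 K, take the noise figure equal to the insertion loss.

Convert to linear (a loss of L dB is a gain of −L dB): F_i = 10^(NF_i/10), G_i = 10^(G_i,dB/10)
  Stage 1: F_1 = 10^(3.70/10) = 2.344, G_1 = 10^(−3.70/10) = 0.4266
  Stage 2: F_2 = 10^(3.86/10) = 2.432, G_2 = 10^(17.8/10) = 60.26
  Stage 3: F_3 = 10^(3.92/10) = 2.466, G_3 = 10^(−3.92/10) = 0.4055
Friis cascade:
  F = 2.344 + (2.432 − 1)/0.4266 + (2.466 − 1)/25.70 = 5.759
NF = 10 log₁₀(5.759) = 7.60 dB

7.60 dB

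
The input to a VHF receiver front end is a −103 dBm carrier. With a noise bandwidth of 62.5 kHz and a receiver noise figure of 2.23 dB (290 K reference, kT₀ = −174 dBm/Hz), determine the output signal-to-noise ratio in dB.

20.8 dB

Noise floor: N = −174 + 10 log₁₀(B) + NF
10 log₁₀(6.25×10⁴) = 47.96 dB
N = −174 + 47.96 + 2.23 = −123.81 dBm
SNR = P_sig − N = −103 − (−123.81) = 20.81 dB → 20.8 dB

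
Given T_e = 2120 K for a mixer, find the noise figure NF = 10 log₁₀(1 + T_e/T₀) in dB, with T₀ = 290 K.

9.20 dB

F = 1 + T_e/T₀ = 1 + 2120/290 = 8.31034
NF = 10 log₁₀(8.31034) = 9.20 dB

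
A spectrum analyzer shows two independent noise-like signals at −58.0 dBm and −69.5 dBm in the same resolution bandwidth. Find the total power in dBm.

Convert to linear, add, convert back:
P₁ = 1.58×10⁻⁹ W, P₂ = 1.12×10⁻¹⁰ W
P_tot = 1.70×10⁻⁹ W → 10 log₁₀(P_tot / 10⁻³) = −57.7 dBm

−57.7 dBm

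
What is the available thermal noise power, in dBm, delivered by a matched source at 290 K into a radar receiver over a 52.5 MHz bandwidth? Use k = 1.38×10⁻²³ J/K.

P_n = kTB = 1.38×10⁻²³ × 290 × 5.25×10⁷ = 2.10×10⁻¹³ W
In dBm: 10 log₁₀(2.10×10⁻¹³ / 10⁻³) = −96.8 dBm

−96.8 dBm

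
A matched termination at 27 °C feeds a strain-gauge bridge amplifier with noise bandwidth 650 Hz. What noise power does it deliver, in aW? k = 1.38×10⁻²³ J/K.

2.69 aW

T = 27 °C + 273.15 = 300.15 K
P_n = kTB = 1.38×10⁻²³ × 300.15 × 6.50×10² = 2.69×10⁻¹⁸ W = 2.69 aW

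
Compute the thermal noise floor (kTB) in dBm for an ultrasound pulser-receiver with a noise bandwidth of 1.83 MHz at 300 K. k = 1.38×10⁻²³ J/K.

−111.2 dBm

P_n = kTB = 1.38×10⁻²³ × 300 × 1.83×10⁶ = 7.58×10⁻¹⁵ W
In dBm: 10 log₁₀(7.58×10⁻¹⁵ / 10⁻³) = −111.2 dBm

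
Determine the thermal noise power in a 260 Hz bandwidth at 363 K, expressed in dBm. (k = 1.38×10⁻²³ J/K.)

P_n = kTB = 1.38×10⁻²³ × 363 × 2.60×10² = 1.30×10⁻¹⁸ W
In dBm: 10 log₁₀(1.30×10⁻¹⁸ / 10⁻³) = −148.9 dBm

−148.9 dBm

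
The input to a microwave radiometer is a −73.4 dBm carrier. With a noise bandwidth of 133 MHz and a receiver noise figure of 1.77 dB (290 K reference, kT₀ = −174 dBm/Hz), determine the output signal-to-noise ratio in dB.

Noise floor: N = −174 + 10 log₁₀(B) + NF
10 log₁₀(1.33×10⁸) = 81.24 dB
N = −174 + 81.24 + 1.77 = −90.99 dBm
SNR = P_sig − N = −73.4 − (−90.99) = 17.59 dB → 17.6 dB

17.6 dB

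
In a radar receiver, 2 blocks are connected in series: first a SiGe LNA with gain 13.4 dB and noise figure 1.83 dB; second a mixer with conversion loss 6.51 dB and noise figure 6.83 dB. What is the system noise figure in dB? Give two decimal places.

2.30 dB

Convert to linear (a loss of L dB is a gain of −L dB): F_i = 10^(NF_i/10), G_i = 10^(G_i,dB/10)
  Stage 1: F_1 = 10^(1.83/10) = 1.524, G_1 = 10^(13.4/10) = 21.88
  Stage 2: F_2 = 10^(6.83/10) = 4.819, G_2 = 10^(−6.51/10) = 0.2234
Friis cascade:
  F = 1.524 + (4.819 − 1)/21.88 = 1.699
NF = 10 log₁₀(1.699) = 2.30 dB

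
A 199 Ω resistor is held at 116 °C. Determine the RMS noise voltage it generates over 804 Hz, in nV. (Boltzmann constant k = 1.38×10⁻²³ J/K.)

T = 116 °C + 273.15 = 389.15 K
V_n = √(4kTRB)
4kTRB = 4 × 1.38×10⁻²³ × 389.15 × 1.99×10² × 8.04×10² = 3.44×10⁻¹⁵ V²
V_n = √(3.44×10⁻¹⁵) = 5.86×10⁻⁸ V = 58.6 nV

58.6 nV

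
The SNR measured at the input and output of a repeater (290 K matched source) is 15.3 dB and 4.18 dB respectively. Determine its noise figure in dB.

NF (dB) = SNR_in(dB) − SNR_out(dB) when the source is at T₀
NF = 15.3 − 4.18 = 11.12 dB

11.12 dB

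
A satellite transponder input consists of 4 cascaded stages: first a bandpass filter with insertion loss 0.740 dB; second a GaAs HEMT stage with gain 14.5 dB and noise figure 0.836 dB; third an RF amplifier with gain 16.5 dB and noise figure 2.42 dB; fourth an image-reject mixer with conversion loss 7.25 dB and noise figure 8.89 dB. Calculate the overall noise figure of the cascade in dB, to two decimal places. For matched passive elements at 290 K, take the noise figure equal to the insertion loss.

Convert to linear (a loss of L dB is a gain of −L dB): F_i = 10^(NF_i/10), G_i = 10^(G_i,dB/10)
  Stage 1: F_1 = 10^(0.740/10) = 1.186, G_1 = 10^(−0.740/10) = 0.8433
  Stage 2: F_2 = 10^(0.836/10) = 1.212, G_2 = 10^(14.5/10) = 28.18
  Stage 3: F_3 = 10^(2.42/10) = 1.746, G_3 = 10^(16.5/10) = 44.67
  Stage 4: F_4 = 10^(8.89/10) = 7.745, G_4 = 10^(−7.25/10) = 0.1884
Friis cascade:
  F = 1.186 + (1.212 − 1)/0.8433 + (1.746 − 1)/23.77 + (7.745 − 1)/1062 = 1.475
NF = 10 log₁₀(1.475) = 1.69 dB

1.69 dB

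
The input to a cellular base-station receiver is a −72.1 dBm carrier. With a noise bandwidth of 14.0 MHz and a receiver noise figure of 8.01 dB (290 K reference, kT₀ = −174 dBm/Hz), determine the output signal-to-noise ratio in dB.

22.4 dB

Noise floor: N = −174 + 10 log₁₀(B) + NF
10 log₁₀(1.40×10⁷) = 71.46 dB
N = −174 + 71.46 + 8.01 = −94.53 dBm
SNR = P_sig − N = −72.1 − (−94.53) = 22.43 dB → 22.4 dB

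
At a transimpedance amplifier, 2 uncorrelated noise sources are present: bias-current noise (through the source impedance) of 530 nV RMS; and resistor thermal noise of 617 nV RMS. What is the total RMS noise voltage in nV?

813 nV

Uncorrelated sources add in power (mean-square): V_tot = √(ΣV_i²)
V_tot = √[(5.30×10⁻⁷)² + (6.17×10⁻⁷)²] = 8.13×10⁻⁷ V = 813 nV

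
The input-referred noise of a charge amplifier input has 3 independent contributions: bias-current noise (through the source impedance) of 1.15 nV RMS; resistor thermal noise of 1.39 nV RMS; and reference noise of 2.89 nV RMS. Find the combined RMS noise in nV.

Uncorrelated sources add in power (mean-square): V_tot = √(ΣV_i²)
V_tot = √[(1.15×10⁻⁹)² + (1.39×10⁻⁹)² + (2.89×10⁻⁹)²] = 3.41×10⁻⁹ V = 3.41 nV

3.41 nV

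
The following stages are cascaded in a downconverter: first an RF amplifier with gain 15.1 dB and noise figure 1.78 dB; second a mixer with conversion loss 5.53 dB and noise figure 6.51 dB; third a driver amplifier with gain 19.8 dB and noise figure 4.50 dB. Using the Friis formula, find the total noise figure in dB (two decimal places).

2.59 dB

Convert to linear (a loss of L dB is a gain of −L dB): F_i = 10^(NF_i/10), G_i = 10^(G_i,dB/10)
  Stage 1: F_1 = 10^(1.78/10) = 1.507, G_1 = 10^(15.1/10) = 32.36
  Stage 2: F_2 = 10^(6.51/10) = 4.477, G_2 = 10^(−5.53/10) = 0.2799
  Stage 3: F_3 = 10^(4.50/10) = 2.818, G_3 = 10^(19.8/10) = 95.50
Friis cascade:
  F = 1.507 + (4.477 − 1)/32.36 + (2.818 − 1)/9.057 = 1.815
NF = 10 log₁₀(1.815) = 2.59 dB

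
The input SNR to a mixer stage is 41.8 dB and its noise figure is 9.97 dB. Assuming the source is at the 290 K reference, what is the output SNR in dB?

31.83 dB

By definition F = SNR_in/SNR_out, so in dB: SNR_out = SNR_in − NF
SNR_out = 41.8 − 9.97 = 31.83 dB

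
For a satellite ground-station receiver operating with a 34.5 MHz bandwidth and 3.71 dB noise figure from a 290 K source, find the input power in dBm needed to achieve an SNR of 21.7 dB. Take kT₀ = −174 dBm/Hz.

Sensitivity = −174 + 10 log₁₀(B) + NF + SNR_min
= −174 + 75.38 + 3.71 + 21.7
= −73.21 dBm → −73.2 dBm

−73.2 dBm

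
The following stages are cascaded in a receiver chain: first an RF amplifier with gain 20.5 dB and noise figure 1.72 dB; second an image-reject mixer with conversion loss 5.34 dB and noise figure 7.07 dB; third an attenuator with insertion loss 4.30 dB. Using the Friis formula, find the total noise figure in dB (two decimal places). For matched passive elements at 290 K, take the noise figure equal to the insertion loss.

1.97 dB

Convert to linear (a loss of L dB is a gain of −L dB): F_i = 10^(NF_i/10), G_i = 10^(G_i,dB/10)
  Stage 1: F_1 = 10^(1.72/10) = 1.486, G_1 = 10^(20.5/10) = 112.2
  Stage 2: F_2 = 10^(7.07/10) = 5.093, G_2 = 10^(−5.34/10) = 0.2924
  Stage 3: F_3 = 10^(4.30/10) = 2.692, G_3 = 10^(−4.30/10) = 0.3715
Friis cascade:
  F = 1.486 + (5.093 − 1)/112.2 + (2.692 − 1)/32.81 = 1.574
NF = 10 log₁₀(1.574) = 1.97 dB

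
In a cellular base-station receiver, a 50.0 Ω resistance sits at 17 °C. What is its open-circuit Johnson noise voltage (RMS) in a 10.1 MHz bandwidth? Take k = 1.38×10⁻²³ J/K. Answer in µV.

2.84 µV

T = 17 °C + 273.15 = 290.15 K
V_n = √(4kTRB)
4kTRB = 4 × 1.38×10⁻²³ × 290.15 × 5.00×10¹ × 1.01×10⁷ = 8.09×10⁻¹² V²
V_n = √(8.09×10⁻¹²) = 2.84×10⁻⁶ V = 2.84 µV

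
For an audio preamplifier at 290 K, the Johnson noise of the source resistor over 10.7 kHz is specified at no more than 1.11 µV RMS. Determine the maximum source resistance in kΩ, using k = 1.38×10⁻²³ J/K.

Johnson–Nyquist: V_n = √(4kTRB) ⇒ R = V_n² / (4kTB)
4kTB = 4 × 1.38×10⁻²³ × 290 × 1.07×10⁴ = 1.71×10⁻¹⁶
R = (1.11×10⁻⁶)² / 1.71×10⁻¹⁶ = 7.19×10³ Ω = 7.19 kΩ

7.19 kΩ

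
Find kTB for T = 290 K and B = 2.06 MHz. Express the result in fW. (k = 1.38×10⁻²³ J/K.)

P_n = kTB = 1.38×10⁻²³ × 290 × 2.06×10⁶ = 8.24×10⁻¹⁵ W = 8.24 fW

8.24 fW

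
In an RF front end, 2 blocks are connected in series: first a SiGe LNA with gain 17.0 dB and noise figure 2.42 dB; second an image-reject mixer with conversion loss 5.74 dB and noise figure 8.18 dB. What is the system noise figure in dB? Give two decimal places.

2.69 dB

Convert to linear (a loss of L dB is a gain of −L dB): F_i = 10^(NF_i/10), G_i = 10^(G_i,dB/10)
  Stage 1: F_1 = 10^(2.42/10) = 1.746, G_1 = 10^(17.0/10) = 50.12
  Stage 2: F_2 = 10^(8.18/10) = 6.577, G_2 = 10^(−5.74/10) = 0.2667
Friis cascade:
  F = 1.746 + (6.577 − 1)/50.12 = 1.857
NF = 10 log₁₀(1.857) = 2.69 dB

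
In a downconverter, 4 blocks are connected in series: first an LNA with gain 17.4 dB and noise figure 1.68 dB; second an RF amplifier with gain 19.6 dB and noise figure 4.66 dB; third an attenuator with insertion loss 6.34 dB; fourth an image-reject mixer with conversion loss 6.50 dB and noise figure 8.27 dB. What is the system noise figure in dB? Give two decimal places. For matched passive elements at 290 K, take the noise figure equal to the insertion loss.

1.80 dB

Convert to linear (a loss of L dB is a gain of −L dB): F_i = 10^(NF_i/10), G_i = 10^(G_i,dB/10)
  Stage 1: F_1 = 10^(1.68/10) = 1.472, G_1 = 10^(17.4/10) = 54.95
  Stage 2: F_2 = 10^(4.66/10) = 2.924, G_2 = 10^(19.6/10) = 91.20
  Stage 3: F_3 = 10^(6.34/10) = 4.305, G_3 = 10^(−6.34/10) = 0.2323
  Stage 4: F_4 = 10^(8.27/10) = 6.714, G_4 = 10^(−6.50/10) = 0.2239
Friis cascade:
  F = 1.472 + (2.924 − 1)/54.95 + (4.305 − 1)/5012 + (6.714 − 1)/1164 = 1.513
NF = 10 log₁₀(1.513) = 1.80 dB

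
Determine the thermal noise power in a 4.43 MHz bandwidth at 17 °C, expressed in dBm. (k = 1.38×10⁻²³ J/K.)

T = 17 °C + 273.15 = 290.15 K
P_n = kTB = 1.38×10⁻²³ × 290.15 × 4.43×10⁶ = 1.77×10⁻¹⁴ W
In dBm: 10 log₁₀(1.77×10⁻¹⁴ / 10⁻³) = −107.5 dBm

−107.5 dBm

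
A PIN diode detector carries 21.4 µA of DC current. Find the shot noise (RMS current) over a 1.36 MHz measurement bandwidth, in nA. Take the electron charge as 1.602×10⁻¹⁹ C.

I_n = √(2qI·B)
2qI·B = 2 × 1.602×10⁻¹⁹ × 2.14×10⁻⁵ × 1.36×10⁶ = 9.32×10⁻¹⁸ A²
I_n = √(9.32×10⁻¹⁸) = 3.05×10⁻⁹ A = 3.05 nA

3.05 nA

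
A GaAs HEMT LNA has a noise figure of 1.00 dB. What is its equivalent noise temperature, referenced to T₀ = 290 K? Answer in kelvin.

75.1 K

F = 10^(1.00/10) = 1.25893
T_e = (F − 1)·T₀ = (1.25893 − 1) × 290 = 75.1 K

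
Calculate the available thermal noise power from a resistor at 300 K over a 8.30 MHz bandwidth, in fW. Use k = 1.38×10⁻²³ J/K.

34.4 fW

P_n = kTB = 1.38×10⁻²³ × 300 × 8.30×10⁶ = 3.44×10⁻¹⁴ W = 34.4 fW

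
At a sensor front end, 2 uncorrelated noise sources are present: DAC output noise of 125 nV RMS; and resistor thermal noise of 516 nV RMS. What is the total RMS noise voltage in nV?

Uncorrelated sources add in power (mean-square): V_tot = √(ΣV_i²)
V_tot = √[(1.25×10⁻⁷)² + (5.16×10⁻⁷)²] = 5.31×10⁻⁷ V = 531 nV

531 nV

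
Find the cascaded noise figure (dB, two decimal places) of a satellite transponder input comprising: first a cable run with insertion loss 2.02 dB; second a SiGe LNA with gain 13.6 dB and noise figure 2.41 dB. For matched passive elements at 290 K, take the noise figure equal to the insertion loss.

Convert to linear (a loss of L dB is a gain of −L dB): F_i = 10^(NF_i/10), G_i = 10^(G_i,dB/10)
  Stage 1: F_1 = 10^(2.02/10) = 1.592, G_1 = 10^(−2.02/10) = 0.6281
  Stage 2: F_2 = 10^(2.41/10) = 1.742, G_2 = 10^(13.6/10) = 22.91
Friis cascade:
  F = 1.592 + (1.742 − 1)/0.6281 = 2.773
NF = 10 log₁₀(2.773) = 4.43 dB

4.43 dB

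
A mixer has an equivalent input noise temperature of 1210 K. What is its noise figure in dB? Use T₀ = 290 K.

F = 1 + T_e/T₀ = 1 + 1210/290 = 5.17241
NF = 10 log₁₀(5.17241) = 7.14 dB

7.14 dB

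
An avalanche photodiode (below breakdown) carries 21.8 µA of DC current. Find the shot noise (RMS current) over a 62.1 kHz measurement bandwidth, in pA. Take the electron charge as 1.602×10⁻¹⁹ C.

659 pA

I_n = √(2qI·B)
2qI·B = 2 × 1.602×10⁻¹⁹ × 2.18×10⁻⁵ × 6.21×10⁴ = 4.34×10⁻¹⁹ A²
I_n = √(4.34×10⁻¹⁹) = 6.59×10⁻¹⁰ A = 659 pA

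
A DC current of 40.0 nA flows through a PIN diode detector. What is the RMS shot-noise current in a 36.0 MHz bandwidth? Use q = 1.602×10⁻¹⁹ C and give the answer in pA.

I_n = √(2qI·B)
2qI·B = 2 × 1.602×10⁻¹⁹ × 4.00×10⁻⁸ × 3.60×10⁷ = 4.61×10⁻¹⁹ A²
I_n = √(4.61×10⁻¹⁹) = 6.79×10⁻¹⁰ A = 679 pA

679 pA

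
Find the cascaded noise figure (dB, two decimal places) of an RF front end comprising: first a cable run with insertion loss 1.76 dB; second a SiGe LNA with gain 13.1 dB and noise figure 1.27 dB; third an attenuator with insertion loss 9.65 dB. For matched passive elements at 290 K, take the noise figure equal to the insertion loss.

4.17 dB

Convert to linear (a loss of L dB is a gain of −L dB): F_i = 10^(NF_i/10), G_i = 10^(G_i,dB/10)
  Stage 1: F_1 = 10^(1.76/10) = 1.500, G_1 = 10^(−1.76/10) = 0.6668
  Stage 2: F_2 = 10^(1.27/10) = 1.340, G_2 = 10^(13.1/10) = 20.42
  Stage 3: F_3 = 10^(9.65/10) = 9.226, G_3 = 10^(−9.65/10) = 0.1084
Friis cascade:
  F = 1.500 + (1.340 − 1)/0.6668 + (9.226 − 1)/13.61 = 2.613
NF = 10 log₁₀(2.613) = 4.17 dB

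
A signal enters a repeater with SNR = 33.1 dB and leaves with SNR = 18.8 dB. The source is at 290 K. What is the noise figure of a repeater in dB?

NF (dB) = SNR_in(dB) − SNR_out(dB) when the source is at T₀
NF = 33.1 − 18.8 = 14.3 dB

14.3 dB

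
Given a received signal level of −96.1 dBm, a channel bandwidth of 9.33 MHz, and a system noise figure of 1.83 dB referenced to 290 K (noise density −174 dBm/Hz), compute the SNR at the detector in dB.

6.4 dB

Noise floor: N = −174 + 10 log₁₀(B) + NF
10 log₁₀(9.33×10⁶) = 69.7 dB
N = −174 + 69.7 + 1.83 = −102.47 dBm
SNR = P_sig − N = −96.1 − (−102.47) = 6.37 dB → 6.4 dB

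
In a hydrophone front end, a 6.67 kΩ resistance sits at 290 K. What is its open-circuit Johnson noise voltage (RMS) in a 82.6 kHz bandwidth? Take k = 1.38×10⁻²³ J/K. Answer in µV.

2.97 µV

V_n = √(4kTRB)
4kTRB = 4 × 1.38×10⁻²³ × 290 × 6.67×10³ × 8.26×10⁴ = 8.82×10⁻¹² V²
V_n = √(8.82×10⁻¹²) = 2.97×10⁻⁶ V = 2.97 µV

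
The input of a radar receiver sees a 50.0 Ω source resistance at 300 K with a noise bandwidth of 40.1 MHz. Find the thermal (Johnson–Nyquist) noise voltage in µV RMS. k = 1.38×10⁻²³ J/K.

5.76 µV

V_n = √(4kTRB)
4kTRB = 4 × 1.38×10⁻²³ × 300 × 5.00×10¹ × 4.01×10⁷ = 3.32×10⁻¹¹ V²
V_n = √(3.32×10⁻¹¹) = 5.76×10⁻⁶ V = 5.76 µV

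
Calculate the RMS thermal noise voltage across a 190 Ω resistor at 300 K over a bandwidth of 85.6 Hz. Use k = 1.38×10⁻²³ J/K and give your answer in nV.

16.4 nV

V_n = √(4kTRB)
4kTRB = 4 × 1.38×10⁻²³ × 300 × 1.90×10² × 8.56×10¹ = 2.69×10⁻¹⁶ V²
V_n = √(2.69×10⁻¹⁶) = 1.64×10⁻⁸ V = 16.4 nV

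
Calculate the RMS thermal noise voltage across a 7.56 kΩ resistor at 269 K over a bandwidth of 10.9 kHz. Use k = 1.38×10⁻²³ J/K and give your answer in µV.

V_n = √(4kTRB)
4kTRB = 4 × 1.38×10⁻²³ × 269 × 7.56×10³ × 1.09×10⁴ = 1.22×10⁻¹² V²
V_n = √(1.22×10⁻¹²) = 1.11×10⁻⁶ V = 1.11 µV

1.11 µV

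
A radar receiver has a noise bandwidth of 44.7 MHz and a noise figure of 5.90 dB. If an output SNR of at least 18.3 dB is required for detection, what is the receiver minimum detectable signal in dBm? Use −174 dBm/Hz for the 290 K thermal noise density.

−73.3 dBm

Sensitivity = −174 + 10 log₁₀(B) + NF + SNR_min
= −174 + 76.5 + 5.90 + 18.3
= −73.30 dBm → −73.3 dBm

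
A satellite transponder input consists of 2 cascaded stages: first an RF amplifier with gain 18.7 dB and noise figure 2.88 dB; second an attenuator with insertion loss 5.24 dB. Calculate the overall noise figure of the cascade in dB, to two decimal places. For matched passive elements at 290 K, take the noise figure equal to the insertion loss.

Convert to linear (a loss of L dB is a gain of −L dB): F_i = 10^(NF_i/10), G_i = 10^(G_i,dB/10)
  Stage 1: F_1 = 10^(2.88/10) = 1.941, G_1 = 10^(18.7/10) = 74.13
  Stage 2: F_2 = 10^(5.24/10) = 3.342, G_2 = 10^(−5.24/10) = 0.2992
Friis cascade:
  F = 1.941 + (3.342 − 1)/74.13 = 1.972
NF = 10 log₁₀(1.972) = 2.95 dB

2.95 dB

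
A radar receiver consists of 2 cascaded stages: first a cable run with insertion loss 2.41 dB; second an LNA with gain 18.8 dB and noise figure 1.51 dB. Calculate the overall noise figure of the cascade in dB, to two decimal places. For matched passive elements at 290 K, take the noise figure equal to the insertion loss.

Convert to linear (a loss of L dB is a gain of −L dB): F_i = 10^(NF_i/10), G_i = 10^(G_i,dB/10)
  Stage 1: F_1 = 10^(2.41/10) = 1.742, G_1 = 10^(−2.41/10) = 0.5741
  Stage 2: F_2 = 10^(1.51/10) = 1.416, G_2 = 10^(18.8/10) = 75.86
Friis cascade:
  F = 1.742 + (1.416 − 1)/0.5741 = 2.466
NF = 10 log₁₀(2.466) = 3.92 dB

3.92 dB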